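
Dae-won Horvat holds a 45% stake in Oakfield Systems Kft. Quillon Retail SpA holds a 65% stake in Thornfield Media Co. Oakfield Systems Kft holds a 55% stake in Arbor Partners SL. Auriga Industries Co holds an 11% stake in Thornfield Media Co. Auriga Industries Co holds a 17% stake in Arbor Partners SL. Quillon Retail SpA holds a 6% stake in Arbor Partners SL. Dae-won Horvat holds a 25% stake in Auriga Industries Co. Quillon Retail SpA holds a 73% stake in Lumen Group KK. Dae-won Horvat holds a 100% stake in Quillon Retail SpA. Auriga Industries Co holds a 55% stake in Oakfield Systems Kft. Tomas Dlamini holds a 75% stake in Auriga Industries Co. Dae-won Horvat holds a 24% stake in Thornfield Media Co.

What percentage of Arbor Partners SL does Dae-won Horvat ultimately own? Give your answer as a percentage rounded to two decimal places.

42.56%

Dae-won reaches Arbor along 4 paths.
Via Quillon: 100% × 6% = 6%.
Via Auriga: 25% × 17% = 4.25%.
Via Auriga → Oakfield: 25% × 55% × 55% = 7.5625%.
Via Oakfield: 45% × 55% = 24.75%.
Total: 6% + 4.25% + 7.5625% + 24.75% = 42.5625%.
Rounded: 42.56%.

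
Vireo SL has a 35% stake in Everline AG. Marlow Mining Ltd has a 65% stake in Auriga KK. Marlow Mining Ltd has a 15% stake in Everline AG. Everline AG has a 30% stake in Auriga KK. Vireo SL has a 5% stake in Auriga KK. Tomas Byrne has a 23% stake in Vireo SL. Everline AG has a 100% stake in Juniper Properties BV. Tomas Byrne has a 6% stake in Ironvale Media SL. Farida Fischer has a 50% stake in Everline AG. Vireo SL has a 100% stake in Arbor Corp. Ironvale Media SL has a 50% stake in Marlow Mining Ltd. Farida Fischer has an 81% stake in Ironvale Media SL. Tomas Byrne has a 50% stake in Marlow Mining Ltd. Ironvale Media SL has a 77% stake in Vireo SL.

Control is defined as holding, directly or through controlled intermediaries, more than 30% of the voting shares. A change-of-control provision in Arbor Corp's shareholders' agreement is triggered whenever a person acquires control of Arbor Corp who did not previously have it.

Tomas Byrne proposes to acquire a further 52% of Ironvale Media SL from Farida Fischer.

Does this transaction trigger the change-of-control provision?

Yes

The purchase adds only to Tomas's holdings (Farida's stake shrinks), so Tomas is the only person who could newly come to control Arbor.
Tomas holds 50% of Marlow, so Tomas controls Marlow.
Marlow holds 65% of Auriga, so Tomas controls Auriga.
Neither Tomas nor any entity Tomas controls holds any voting interest in Arbor.
So before the transaction, Tomas does not control Arbor.
After the purchase, Tomas's direct stake in Ironvale rises to 6% + 52% = 58%, and Farida's stake falls to 29%.
Tomas holds 58% of Ironvale, so Tomas controls Ironvale.
Tomas and Ironvale together hold 23% + 77% = 100% of Vireo, so Tomas controls Vireo.
Vireo holds 100% of Arbor, so Tomas controls Arbor.
Tomas did not control Arbor before and does after, so the clause is triggered.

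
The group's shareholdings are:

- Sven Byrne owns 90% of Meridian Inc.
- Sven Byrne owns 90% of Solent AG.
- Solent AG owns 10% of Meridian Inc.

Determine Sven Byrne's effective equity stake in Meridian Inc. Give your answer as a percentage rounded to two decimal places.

99.00%

Sven reaches Meridian along 2 paths.
Direct stake: 90% = 90%.
Via Solent: 90% × 10% = 9%.
Total: 90% + 9% = 99%.
Rounded: 99.00%.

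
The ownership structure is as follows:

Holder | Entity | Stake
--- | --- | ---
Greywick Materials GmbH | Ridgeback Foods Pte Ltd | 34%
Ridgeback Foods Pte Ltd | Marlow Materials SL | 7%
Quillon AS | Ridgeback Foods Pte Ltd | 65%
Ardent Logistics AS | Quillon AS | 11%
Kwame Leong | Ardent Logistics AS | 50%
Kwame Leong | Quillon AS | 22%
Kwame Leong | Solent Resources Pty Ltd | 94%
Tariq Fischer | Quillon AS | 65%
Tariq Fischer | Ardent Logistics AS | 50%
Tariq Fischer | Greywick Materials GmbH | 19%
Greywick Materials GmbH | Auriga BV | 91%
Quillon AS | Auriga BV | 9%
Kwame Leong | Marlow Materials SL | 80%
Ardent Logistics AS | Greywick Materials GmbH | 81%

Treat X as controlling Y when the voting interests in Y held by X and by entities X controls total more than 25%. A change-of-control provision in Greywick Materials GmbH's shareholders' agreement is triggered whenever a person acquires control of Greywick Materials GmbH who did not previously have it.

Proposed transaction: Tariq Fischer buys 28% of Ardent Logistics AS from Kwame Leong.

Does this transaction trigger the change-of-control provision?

No

The purchase adds only to Tariq's holdings (Kwame's stake shrinks), so Tariq is the only person who could newly come to control Greywick.
Tariq holds 50% of Ardent, so Tariq controls Ardent.
Tariq and Ardent together hold 19% + 81% = 100% of Greywick, so Tariq controls Greywick.
So Tariq already controls Greywick before the transaction.
After the purchase, Tariq's direct stake in Ardent rises to 50% + 28% = 78%, and Kwame's stake falls to 22%.
Tariq controlled Greywick already, so this is not a new person acquiring control; every other person's position is unchanged or reduced.
No new person acquires control, so the clause is not triggered.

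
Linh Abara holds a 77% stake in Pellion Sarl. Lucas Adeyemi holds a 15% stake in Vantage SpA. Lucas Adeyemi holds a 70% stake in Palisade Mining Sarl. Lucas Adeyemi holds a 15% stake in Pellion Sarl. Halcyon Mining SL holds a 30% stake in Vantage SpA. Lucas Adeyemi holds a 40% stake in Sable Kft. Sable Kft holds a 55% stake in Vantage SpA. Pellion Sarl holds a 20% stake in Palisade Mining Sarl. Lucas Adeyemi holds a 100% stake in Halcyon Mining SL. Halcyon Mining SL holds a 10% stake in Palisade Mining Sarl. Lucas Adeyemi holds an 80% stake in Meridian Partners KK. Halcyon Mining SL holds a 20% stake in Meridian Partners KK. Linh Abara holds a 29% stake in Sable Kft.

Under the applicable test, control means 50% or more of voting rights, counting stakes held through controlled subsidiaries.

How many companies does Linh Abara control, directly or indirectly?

Linh holds 77% of Pellion, so Linh controls Pellion.
No other company's threshold is met.
Linh controls 1 company.

1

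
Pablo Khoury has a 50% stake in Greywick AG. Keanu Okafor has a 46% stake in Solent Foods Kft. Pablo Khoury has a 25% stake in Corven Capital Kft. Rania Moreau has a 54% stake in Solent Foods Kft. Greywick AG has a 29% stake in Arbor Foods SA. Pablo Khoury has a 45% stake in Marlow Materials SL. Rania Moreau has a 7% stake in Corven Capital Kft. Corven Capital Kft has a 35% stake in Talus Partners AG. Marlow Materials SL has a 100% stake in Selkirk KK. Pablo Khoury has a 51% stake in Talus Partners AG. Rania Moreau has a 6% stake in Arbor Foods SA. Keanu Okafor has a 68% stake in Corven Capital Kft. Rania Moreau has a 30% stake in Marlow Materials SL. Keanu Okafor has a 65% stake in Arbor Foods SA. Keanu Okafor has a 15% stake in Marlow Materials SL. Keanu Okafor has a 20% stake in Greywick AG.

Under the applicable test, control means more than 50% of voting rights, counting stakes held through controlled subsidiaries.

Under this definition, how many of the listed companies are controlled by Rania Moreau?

1

Rania holds 54% of Solent, so Rania controls Solent.
No other company's threshold is met.
Rania controls 1 company.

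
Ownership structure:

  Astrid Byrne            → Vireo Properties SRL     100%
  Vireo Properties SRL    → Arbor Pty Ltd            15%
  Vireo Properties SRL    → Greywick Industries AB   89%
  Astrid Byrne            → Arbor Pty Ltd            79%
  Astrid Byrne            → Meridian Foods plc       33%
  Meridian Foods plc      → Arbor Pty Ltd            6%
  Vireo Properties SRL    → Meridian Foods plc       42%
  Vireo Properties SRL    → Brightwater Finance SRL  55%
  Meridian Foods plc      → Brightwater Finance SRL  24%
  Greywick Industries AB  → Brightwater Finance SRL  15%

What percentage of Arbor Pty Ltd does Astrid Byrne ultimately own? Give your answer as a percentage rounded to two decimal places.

Astrid reaches Arbor along 4 paths.
Via Meridian: 33% × 6% = 1.98%.
Via Vireo → Meridian: 100% × 42% × 6% = 2.52%.
Via Vireo: 100% × 15% = 15%.
Direct stake: 79% = 79%.
Total: 1.98% + 2.52% + 15% + 79% = 98.5%.
Rounded: 98.50%.

98.50%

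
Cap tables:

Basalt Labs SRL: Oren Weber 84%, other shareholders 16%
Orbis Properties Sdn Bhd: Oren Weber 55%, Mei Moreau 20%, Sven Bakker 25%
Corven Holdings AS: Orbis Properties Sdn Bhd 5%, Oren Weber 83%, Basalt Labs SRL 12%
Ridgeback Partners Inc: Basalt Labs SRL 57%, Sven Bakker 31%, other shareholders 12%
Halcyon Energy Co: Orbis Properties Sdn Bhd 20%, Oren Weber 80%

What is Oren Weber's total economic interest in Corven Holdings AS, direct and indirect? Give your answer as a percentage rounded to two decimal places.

95.83%

Oren reaches Corven along 3 paths.
Via Orbis: 55% × 5% = 2.75%.
Direct stake: 83% = 83%.
Via Basalt: 84% × 12% = 10.08%.
Total: 2.75% + 83% + 10.08% = 95.83%.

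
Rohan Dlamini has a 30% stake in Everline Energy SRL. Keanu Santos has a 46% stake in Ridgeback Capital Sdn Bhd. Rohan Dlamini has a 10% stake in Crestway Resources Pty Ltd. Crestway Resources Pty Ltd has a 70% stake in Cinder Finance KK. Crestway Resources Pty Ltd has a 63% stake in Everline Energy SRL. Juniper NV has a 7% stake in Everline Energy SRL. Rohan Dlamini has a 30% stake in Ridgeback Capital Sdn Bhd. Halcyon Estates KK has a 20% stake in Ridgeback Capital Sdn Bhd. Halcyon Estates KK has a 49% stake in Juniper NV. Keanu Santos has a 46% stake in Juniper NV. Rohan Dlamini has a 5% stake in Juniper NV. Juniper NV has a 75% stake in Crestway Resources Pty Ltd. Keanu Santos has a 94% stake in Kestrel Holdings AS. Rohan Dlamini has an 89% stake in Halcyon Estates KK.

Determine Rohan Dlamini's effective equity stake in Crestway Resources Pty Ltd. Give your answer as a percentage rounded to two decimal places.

Rohan reaches Crestway along 3 paths.
Via Juniper: 5% × 75% = 3.75%.
Via Halcyon → Juniper: 89% × 49% × 75% = 32.7075%.
Direct stake: 10% = 10%.
Total: 3.75% + 32.7075% + 10% = 46.4575%.
Rounded: 46.46%.

46.46%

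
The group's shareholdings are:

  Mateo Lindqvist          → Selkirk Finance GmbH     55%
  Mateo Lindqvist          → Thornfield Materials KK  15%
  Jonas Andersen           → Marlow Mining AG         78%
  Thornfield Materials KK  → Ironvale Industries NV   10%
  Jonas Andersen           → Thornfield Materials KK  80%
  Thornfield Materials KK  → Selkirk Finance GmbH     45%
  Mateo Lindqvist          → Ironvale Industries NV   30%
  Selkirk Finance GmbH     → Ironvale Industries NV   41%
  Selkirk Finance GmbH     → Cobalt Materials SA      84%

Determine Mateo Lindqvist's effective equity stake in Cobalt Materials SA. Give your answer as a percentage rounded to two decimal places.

Mateo reaches Cobalt along 2 paths.
Via Selkirk: 55% × 84% = 46.2%.
Via Thornfield → Selkirk: 15% × 45% × 84% = 5.67%.
Total: 46.2% + 5.67% = 51.87%.

51.87%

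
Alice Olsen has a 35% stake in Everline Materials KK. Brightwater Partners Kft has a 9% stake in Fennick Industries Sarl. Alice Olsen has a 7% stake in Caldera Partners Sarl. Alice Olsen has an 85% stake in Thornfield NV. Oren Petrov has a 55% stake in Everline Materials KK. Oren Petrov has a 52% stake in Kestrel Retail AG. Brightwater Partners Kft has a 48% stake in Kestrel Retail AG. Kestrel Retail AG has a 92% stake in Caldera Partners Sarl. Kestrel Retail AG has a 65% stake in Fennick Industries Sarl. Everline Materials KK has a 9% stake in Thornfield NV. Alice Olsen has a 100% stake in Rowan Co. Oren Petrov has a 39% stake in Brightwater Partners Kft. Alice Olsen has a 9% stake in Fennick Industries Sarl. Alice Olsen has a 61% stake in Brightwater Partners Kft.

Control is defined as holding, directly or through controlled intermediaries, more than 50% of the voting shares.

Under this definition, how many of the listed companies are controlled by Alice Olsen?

3

Alice holds 61% of Brightwater, so Alice controls Brightwater.
Alice holds 85% of Thornfield, so Alice controls Thornfield.
Alice holds 100% of Rowan, so Alice controls Rowan.
No other company's threshold is met.
Alice controls 3 companies.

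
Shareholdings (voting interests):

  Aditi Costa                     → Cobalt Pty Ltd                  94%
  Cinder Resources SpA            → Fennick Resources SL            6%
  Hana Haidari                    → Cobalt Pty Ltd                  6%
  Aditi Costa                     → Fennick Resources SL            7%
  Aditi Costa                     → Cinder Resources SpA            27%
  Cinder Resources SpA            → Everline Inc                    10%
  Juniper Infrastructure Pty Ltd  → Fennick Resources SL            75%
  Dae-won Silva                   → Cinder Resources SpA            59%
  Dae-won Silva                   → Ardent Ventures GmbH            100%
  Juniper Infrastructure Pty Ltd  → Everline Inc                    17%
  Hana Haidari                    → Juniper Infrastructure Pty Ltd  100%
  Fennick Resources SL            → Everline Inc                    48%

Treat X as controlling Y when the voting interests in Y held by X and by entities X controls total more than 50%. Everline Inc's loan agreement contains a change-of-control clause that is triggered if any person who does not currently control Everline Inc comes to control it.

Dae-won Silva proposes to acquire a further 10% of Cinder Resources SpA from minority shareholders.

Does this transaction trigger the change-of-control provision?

No

The purchase changes only Dae-won's holdings, so Dae-won is the only person who could newly come to control Everline.
Dae-won holds 59% of Cinder, so Dae-won controls Cinder.
Dae-won holds 100% of Ardent, so Dae-won controls Ardent.
In Everline, Dae-won's side holds only 10%, not > 50%.
So before the transaction, Dae-won does not control Everline.
After the purchase, Dae-won's direct stake in Cinder rises to 59% + 10% = 69%.
Dae-won holds 69% of Cinder, so Dae-won controls Cinder.
After the transaction, Dae-won's side holds 10% of Everline, not > 50%, so Dae-won still does not control Everline.
No new person acquires control, so the clause is not triggered.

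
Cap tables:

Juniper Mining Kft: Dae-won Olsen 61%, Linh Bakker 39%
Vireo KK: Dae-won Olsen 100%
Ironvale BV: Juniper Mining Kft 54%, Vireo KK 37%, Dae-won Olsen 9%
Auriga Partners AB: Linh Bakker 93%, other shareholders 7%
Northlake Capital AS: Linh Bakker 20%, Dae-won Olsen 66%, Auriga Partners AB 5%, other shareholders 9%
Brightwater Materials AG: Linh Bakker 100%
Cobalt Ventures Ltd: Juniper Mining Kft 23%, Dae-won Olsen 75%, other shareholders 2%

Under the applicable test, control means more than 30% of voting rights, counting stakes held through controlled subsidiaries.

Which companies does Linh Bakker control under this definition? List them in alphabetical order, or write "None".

Auriga Partners AB, Brightwater Materials AG, Ironvale BV, Juniper Mining Kft

Linh holds 39% of Juniper, so Linh controls Juniper.
Juniper holds 54% of Ironvale, so Linh controls Ironvale.
Linh holds 93% of Auriga, so Linh controls Auriga.
Linh holds 100% of Brightwater, so Linh controls Brightwater.
No other company's threshold is met.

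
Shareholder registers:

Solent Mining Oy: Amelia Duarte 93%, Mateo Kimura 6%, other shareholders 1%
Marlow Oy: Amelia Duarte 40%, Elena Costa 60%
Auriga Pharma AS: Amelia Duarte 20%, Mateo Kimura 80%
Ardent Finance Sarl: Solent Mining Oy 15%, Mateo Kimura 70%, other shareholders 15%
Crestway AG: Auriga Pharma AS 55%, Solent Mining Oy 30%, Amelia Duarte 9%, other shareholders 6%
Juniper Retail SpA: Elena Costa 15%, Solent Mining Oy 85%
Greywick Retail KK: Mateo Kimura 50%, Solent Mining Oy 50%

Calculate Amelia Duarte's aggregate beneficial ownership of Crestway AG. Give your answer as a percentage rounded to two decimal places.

Amelia reaches Crestway along 3 paths.
Via Auriga: 20% × 55% = 11%.
Via Solent: 93% × 30% = 27.9%.
Direct stake: 9% = 9%.
Total: 11% + 27.9% + 9% = 47.9%.
Rounded: 47.90%.

47.90%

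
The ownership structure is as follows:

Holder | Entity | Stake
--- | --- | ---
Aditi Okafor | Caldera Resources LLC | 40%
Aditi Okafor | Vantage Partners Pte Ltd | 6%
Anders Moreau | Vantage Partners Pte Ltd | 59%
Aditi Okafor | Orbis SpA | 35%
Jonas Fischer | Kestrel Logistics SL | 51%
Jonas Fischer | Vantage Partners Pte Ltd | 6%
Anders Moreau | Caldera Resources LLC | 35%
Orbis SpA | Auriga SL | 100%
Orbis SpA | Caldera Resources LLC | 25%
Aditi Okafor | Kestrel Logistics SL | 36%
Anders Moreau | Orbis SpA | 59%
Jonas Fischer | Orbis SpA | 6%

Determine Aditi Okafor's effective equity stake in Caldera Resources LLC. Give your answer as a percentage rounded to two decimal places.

Aditi reaches Caldera along 2 paths.
Direct stake: 40% = 40%.
Via Orbis: 35% × 25% = 8.75%.
Total: 40% + 8.75% = 48.75%.

48.75%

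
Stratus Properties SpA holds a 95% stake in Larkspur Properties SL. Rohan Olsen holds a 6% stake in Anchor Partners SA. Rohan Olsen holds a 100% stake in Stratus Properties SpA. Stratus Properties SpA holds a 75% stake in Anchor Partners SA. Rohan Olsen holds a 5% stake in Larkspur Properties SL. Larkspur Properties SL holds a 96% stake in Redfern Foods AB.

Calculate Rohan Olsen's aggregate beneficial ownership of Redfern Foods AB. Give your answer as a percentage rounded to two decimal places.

96.00%

Rohan reaches Redfern along 2 paths.
Via Stratus → Larkspur: 100% × 95% × 96% = 91.2%.
Via Larkspur: 5% × 96% = 4.8%.
Total: 91.2% + 4.8% = 96%.
Rounded: 96.00%.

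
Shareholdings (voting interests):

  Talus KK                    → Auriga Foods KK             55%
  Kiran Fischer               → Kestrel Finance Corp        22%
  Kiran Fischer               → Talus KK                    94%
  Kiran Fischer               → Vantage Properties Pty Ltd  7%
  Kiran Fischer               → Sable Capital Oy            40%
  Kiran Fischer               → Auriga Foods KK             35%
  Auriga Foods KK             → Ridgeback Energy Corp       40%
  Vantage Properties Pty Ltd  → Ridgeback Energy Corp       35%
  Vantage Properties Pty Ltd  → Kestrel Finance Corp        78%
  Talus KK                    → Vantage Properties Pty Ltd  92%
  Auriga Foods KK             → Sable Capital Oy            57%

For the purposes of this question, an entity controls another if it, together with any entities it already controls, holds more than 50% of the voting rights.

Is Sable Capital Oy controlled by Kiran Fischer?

Yes

Kiran holds 94% of Talus, so Kiran controls Talus.
Kiran and Talus together hold 35% + 55% = 90% of Auriga, so Kiran controls Auriga.
Auriga and Kiran together hold 57% + 40% = 97% of Sable, so Kiran controls Sable.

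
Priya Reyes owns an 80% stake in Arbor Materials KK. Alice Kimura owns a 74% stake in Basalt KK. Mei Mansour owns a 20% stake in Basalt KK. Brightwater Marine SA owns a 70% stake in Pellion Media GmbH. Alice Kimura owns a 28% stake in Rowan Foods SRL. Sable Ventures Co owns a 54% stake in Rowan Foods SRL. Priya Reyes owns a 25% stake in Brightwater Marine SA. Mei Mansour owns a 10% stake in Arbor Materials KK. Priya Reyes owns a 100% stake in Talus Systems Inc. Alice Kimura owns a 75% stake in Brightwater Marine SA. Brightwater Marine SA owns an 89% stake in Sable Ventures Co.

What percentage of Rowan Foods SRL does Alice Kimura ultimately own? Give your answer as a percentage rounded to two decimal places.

Alice reaches Rowan along 2 paths.
Via Brightwater → Sable: 75% × 89% × 54% = 36.045%.
Direct stake: 28% = 28%.
Total: 36.045% + 28% = 64.045%.
Rounded: 64.05%.

64.05%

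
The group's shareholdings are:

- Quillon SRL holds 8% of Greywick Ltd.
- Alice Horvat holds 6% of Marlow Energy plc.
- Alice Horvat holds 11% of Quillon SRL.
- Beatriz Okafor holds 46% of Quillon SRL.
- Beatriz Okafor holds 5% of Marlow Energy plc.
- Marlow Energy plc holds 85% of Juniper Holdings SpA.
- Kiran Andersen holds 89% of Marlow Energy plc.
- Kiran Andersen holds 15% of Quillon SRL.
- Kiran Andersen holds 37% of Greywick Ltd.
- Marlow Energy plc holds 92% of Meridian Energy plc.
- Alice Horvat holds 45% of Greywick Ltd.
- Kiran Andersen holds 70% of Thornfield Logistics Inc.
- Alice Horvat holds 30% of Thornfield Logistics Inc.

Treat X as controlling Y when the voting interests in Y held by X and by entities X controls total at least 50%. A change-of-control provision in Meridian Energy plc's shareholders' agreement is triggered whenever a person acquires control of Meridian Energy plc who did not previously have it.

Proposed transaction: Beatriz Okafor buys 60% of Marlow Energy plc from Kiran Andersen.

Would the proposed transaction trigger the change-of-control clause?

Yes

The purchase adds only to Beatriz's holdings (Kiran's stake shrinks), so Beatriz is the only person who could newly come to control Meridian.
Beatriz's largest direct stake is 46% in Quillon, which does not meet the threshold, so Beatriz controls no company.
Neither Beatriz nor any entity Beatriz controls holds any voting interest in Meridian.
So before the transaction, Beatriz does not control Meridian.
After the purchase, Beatriz's direct stake in Marlow rises to 5% + 60% = 65%, and Kiran's stake falls to 29%.
Beatriz holds 65% of Marlow, so Beatriz controls Marlow.
Marlow holds 92% of Meridian, so Beatriz controls Meridian.
Beatriz did not control Meridian before and does after, so the clause is triggered.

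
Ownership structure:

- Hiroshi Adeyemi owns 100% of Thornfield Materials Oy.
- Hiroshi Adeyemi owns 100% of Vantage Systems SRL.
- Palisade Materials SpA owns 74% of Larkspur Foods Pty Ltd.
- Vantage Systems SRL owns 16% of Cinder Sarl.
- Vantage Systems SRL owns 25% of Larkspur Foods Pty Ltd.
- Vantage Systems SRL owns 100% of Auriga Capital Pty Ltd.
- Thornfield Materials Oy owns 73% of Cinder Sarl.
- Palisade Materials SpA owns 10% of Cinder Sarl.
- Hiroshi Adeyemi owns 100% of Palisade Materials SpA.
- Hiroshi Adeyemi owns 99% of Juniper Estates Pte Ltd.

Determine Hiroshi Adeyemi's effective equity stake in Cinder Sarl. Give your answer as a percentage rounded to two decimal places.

Hiroshi reaches Cinder along 3 paths.
Via Palisade: 100% × 10% = 10%.
Via Thornfield: 100% × 73% = 73%.
Via Vantage: 100% × 16% = 16%.
Total: 10% + 73% + 16% = 99%.
Rounded: 99.00%.

99.00%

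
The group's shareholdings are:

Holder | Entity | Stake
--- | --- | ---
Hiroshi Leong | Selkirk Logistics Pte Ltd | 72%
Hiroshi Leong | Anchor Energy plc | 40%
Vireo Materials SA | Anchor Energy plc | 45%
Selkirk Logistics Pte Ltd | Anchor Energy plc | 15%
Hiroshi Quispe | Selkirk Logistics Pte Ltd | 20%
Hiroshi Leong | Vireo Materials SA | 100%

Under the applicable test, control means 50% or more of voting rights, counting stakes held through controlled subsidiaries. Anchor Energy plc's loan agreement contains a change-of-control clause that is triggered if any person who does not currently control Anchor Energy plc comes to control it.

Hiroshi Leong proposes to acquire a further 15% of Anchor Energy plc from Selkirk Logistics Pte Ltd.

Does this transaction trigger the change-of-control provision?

No

The purchase adds only to Hiroshi Leong's holdings (Selkirk's stake shrinks), so Hiroshi Leong is the only person who could newly come to control Anchor.
Hiroshi Leong holds 100% of Vireo, so Hiroshi Leong controls Vireo.
Hiroshi Leong holds 72% of Selkirk, so Hiroshi Leong controls Selkirk.
Vireo and Selkirk and Hiroshi Leong together hold 45% + 15% + 40% = 100% of Anchor, so Hiroshi Leong controls Anchor.
So Hiroshi Leong already controls Anchor before the transaction.
After the purchase, Hiroshi Leong's direct stake in Anchor rises to 40% + 15% = 55%, and Selkirk's stake falls to 0%.
Hiroshi Leong controlled Anchor already, so this is not a new person acquiring control; every other person's position is unchanged or reduced.
No new person acquires control, so the clause is not triggered.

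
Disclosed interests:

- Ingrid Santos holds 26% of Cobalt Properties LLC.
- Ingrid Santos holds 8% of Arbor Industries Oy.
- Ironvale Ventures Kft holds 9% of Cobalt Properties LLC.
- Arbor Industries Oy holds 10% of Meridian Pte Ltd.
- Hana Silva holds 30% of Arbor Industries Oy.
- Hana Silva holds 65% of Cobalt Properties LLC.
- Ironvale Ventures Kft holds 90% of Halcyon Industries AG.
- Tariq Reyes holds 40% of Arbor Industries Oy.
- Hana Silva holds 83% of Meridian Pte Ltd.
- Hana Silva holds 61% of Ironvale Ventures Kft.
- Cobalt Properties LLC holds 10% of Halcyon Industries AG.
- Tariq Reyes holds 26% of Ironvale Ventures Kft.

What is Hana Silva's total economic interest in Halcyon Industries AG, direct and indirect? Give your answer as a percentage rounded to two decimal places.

Hana reaches Halcyon along 3 paths.
Via Ironvale: 61% × 90% = 54.9%.
Via Ironvale → Cobalt: 61% × 9% × 10% = 0.549%.
Via Cobalt: 65% × 10% = 6.5%.
Total: 54.9% + 0.549% + 6.5% = 61.949%.
Rounded: 61.95%.

61.95%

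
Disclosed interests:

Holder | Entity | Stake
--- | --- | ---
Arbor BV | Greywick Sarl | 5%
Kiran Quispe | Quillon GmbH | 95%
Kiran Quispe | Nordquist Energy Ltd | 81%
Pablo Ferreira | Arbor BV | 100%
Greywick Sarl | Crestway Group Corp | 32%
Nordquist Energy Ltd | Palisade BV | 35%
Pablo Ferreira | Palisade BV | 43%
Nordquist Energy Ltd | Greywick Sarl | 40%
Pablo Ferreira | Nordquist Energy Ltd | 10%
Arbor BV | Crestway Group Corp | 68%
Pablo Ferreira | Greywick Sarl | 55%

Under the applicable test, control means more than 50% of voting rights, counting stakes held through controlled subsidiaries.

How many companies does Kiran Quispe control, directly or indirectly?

Kiran holds 81% of Nordquist, so Kiran controls Nordquist.
Kiran holds 95% of Quillon, so Kiran controls Quillon.
No other company's threshold is met.
Kiran controls 2 companies.

2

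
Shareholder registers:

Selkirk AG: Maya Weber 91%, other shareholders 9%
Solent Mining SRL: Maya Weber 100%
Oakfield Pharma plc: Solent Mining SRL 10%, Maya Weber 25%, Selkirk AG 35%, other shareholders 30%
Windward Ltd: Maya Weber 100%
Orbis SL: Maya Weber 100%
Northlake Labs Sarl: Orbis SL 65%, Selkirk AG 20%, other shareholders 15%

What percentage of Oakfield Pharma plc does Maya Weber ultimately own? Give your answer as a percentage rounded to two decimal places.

66.85%

Maya reaches Oakfield along 3 paths.
Via Solent: 100% × 10% = 10%.
Direct stake: 25% = 25%.
Via Selkirk: 91% × 35% = 31.85%.
Total: 10% + 25% + 31.85% = 66.85%.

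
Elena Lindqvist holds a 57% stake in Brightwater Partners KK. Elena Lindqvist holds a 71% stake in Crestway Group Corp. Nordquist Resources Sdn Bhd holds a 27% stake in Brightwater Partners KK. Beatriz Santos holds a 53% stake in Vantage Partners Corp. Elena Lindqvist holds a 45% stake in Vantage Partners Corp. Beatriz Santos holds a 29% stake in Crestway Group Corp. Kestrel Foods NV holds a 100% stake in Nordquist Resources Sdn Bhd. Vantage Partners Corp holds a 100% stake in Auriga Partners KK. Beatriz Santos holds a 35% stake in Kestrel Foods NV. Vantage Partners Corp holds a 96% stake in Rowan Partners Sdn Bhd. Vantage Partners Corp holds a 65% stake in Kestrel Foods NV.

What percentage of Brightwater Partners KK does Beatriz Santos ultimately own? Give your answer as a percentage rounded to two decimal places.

18.75%

Beatriz reaches Brightwater along 2 paths.
Via Kestrel → Nordquist: 35% × 100% × 27% = 9.45%.
Via Vantage → Kestrel → Nordquist: 53% × 65% × 100% × 27% = 9.3015%.
Total: 9.45% + 9.3015% = 18.7515%.
Rounded: 18.75%.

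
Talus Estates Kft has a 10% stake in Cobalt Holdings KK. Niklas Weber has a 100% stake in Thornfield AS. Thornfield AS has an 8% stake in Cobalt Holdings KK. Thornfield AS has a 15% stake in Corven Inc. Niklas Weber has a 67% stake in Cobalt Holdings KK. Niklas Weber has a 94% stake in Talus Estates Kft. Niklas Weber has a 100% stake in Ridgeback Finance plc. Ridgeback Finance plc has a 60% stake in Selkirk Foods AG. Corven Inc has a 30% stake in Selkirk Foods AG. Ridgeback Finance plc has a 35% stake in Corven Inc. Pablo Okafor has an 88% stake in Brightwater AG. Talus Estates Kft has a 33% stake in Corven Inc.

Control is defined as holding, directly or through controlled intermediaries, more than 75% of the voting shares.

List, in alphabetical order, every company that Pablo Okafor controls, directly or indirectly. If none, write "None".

Brightwater AG

Pablo holds 88% of Brightwater, so Pablo controls Brightwater.
No other company's threshold is met.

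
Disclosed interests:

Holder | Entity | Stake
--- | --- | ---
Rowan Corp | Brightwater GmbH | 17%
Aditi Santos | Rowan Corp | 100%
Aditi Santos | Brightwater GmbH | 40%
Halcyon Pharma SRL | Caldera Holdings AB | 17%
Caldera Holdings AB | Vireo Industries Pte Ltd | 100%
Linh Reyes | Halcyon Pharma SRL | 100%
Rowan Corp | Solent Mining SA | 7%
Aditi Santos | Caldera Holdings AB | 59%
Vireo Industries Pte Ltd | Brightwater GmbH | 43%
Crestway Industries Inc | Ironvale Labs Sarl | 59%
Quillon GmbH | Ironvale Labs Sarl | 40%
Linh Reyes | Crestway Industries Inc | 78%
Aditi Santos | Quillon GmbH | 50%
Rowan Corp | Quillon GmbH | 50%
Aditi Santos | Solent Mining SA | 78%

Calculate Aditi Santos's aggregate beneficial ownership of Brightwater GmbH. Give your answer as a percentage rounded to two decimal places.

Aditi reaches Brightwater along 3 paths.
Via Caldera → Vireo: 59% × 100% × 43% = 25.37%.
Via Rowan: 100% × 17% = 17%.
Direct stake: 40% = 40%.
Total: 25.37% + 17% + 40% = 82.37%.

82.37%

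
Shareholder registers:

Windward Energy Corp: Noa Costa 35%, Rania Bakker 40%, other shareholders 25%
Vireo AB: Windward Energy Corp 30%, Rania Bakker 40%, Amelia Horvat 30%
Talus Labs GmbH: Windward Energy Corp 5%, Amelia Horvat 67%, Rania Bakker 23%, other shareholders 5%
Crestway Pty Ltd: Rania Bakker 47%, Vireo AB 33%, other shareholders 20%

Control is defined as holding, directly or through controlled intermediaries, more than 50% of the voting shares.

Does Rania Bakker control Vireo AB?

Rania's largest direct stake is 47% in Crestway, which does not meet the threshold, so Rania controls no company.
In Vireo, Rania's side holds only 40%, not > 50%.
So Rania does not control Vireo.

No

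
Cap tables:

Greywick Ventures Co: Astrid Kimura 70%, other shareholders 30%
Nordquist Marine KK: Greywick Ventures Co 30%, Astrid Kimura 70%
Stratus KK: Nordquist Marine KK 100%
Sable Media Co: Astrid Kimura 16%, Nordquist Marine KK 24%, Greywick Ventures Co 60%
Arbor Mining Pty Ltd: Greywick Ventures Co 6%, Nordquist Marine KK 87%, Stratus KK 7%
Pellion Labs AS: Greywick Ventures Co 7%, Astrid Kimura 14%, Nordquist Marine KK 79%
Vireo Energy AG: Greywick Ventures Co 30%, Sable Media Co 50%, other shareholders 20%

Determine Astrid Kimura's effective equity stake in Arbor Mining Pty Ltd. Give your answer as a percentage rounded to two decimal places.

89.74%

Astrid reaches Arbor along 5 paths.
Via Greywick: 70% × 6% = 4.2%.
Via Greywick → Nordquist: 70% × 30% × 87% = 18.27%.
Via Nordquist: 70% × 87% = 60.9%.
Via Greywick → Nordquist → Stratus: 70% × 30% × 100% × 7% = 1.47%.
Via Nordquist → Stratus: 70% × 100% × 7% = 4.9%.
Total: 4.2% + 18.27% + 60.9% + 1.47% + 4.9% = 89.74%.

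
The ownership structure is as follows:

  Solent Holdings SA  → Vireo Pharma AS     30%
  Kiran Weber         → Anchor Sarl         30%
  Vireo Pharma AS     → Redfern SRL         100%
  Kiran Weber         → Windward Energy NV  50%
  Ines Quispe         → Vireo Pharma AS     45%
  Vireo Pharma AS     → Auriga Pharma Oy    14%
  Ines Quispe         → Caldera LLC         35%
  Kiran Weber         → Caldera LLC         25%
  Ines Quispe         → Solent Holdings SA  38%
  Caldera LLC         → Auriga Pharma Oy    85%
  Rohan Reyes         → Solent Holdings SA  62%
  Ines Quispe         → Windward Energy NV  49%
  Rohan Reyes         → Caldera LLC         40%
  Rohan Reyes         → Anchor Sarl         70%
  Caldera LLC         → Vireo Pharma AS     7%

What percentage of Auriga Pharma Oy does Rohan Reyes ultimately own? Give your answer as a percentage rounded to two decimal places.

37.00%

Rohan reaches Auriga along 3 paths.
Via Caldera: 40% × 85% = 34%.
Via Caldera → Vireo: 40% × 7% × 14% = 0.392%.
Via Solent → Vireo: 62% × 30% × 14% = 2.604%.
Total: 34% + 0.392% + 2.604% = 36.996%.
Rounded: 37.00%.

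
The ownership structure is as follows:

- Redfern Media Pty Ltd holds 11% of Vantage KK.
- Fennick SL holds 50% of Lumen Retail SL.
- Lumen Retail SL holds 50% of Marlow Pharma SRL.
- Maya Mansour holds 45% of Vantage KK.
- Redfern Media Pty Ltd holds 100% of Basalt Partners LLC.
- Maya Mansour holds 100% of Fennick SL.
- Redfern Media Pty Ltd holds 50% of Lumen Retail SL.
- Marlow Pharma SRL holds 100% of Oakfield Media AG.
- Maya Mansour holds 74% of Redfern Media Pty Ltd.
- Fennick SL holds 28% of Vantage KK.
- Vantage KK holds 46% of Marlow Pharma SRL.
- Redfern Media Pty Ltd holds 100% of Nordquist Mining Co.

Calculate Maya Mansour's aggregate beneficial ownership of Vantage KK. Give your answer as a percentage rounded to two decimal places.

Maya reaches Vantage along 3 paths.
Via Fennick: 100% × 28% = 28%.
Via Redfern: 74% × 11% = 8.14%.
Direct stake: 45% = 45%.
Total: 28% + 8.14% + 45% = 81.14%.

81.14%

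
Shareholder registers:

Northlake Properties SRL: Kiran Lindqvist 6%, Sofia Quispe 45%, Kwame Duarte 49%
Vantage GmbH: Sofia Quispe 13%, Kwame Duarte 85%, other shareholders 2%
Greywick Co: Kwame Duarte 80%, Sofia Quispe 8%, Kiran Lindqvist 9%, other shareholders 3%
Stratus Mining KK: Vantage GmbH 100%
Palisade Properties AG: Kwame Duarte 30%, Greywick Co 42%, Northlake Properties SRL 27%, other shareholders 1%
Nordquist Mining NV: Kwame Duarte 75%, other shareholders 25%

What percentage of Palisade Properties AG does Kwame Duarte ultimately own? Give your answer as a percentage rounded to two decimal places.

76.83%

Kwame reaches Palisade along 3 paths.
Direct stake: 30% = 30%.
Via Greywick: 80% × 42% = 33.6%.
Via Northlake: 49% × 27% = 13.23%.
Total: 30% + 33.6% + 13.23% = 76.83%.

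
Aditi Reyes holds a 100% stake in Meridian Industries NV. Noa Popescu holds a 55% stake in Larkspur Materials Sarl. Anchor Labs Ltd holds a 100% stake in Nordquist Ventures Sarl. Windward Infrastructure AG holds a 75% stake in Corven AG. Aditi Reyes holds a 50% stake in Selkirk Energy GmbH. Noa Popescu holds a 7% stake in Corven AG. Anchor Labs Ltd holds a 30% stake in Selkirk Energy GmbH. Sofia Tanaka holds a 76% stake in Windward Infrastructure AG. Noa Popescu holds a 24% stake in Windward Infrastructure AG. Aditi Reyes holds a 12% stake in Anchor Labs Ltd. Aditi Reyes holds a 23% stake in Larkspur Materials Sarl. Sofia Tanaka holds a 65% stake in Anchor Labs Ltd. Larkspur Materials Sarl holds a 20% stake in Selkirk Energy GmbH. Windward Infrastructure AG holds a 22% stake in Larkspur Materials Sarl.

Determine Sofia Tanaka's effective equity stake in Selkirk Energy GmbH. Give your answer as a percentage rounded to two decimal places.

Sofia reaches Selkirk along 2 paths.
Via Anchor: 65% × 30% = 19.5%.
Via Windward → Larkspur: 76% × 22% × 20% = 3.344%.
Total: 19.5% + 3.344% = 22.844%.
Rounded: 22.84%.

22.84%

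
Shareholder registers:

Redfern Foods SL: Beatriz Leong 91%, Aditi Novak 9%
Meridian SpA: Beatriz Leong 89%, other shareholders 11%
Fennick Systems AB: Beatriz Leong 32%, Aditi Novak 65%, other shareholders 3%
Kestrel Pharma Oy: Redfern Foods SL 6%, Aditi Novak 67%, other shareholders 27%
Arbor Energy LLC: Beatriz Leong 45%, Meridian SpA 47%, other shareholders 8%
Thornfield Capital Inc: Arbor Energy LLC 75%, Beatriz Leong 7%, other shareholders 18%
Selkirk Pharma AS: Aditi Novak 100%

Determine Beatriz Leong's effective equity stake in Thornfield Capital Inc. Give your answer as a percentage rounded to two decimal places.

Beatriz reaches Thornfield along 3 paths.
Via Arbor: 45% × 75% = 33.75%.
Via Meridian → Arbor: 89% × 47% × 75% = 31.3725%.
Direct stake: 7% = 7%.
Total: 33.75% + 31.3725% + 7% = 72.1225%.
Rounded: 72.12%.

72.12%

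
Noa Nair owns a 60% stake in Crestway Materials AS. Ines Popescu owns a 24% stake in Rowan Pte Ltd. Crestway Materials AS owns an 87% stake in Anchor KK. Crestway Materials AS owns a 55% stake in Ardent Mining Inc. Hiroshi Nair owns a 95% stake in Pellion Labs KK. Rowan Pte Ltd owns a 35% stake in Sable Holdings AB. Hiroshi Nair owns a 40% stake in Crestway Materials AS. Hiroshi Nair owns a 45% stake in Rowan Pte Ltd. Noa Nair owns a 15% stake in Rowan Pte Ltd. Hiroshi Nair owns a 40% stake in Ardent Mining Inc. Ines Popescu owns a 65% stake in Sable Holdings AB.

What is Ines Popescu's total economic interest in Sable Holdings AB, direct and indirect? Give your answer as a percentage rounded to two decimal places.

73.40%

Ines reaches Sable along 2 paths.
Direct stake: 65% = 65%.
Via Rowan: 24% × 35% = 8.4%.
Total: 65% + 8.4% = 73.4%.
Rounded: 73.40%.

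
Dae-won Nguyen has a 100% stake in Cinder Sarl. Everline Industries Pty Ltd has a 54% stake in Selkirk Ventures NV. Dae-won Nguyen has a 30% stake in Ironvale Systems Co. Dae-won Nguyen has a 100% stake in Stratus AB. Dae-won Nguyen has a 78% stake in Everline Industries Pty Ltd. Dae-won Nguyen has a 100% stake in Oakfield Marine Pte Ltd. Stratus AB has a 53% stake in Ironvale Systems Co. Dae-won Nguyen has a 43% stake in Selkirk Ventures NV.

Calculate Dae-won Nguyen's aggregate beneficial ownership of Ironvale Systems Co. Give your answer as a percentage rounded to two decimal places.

Dae-won reaches Ironvale along 2 paths.
Via Stratus: 100% × 53% = 53%.
Direct stake: 30% = 30%.
Total: 53% + 30% = 83%.
Rounded: 83.00%.

83.00%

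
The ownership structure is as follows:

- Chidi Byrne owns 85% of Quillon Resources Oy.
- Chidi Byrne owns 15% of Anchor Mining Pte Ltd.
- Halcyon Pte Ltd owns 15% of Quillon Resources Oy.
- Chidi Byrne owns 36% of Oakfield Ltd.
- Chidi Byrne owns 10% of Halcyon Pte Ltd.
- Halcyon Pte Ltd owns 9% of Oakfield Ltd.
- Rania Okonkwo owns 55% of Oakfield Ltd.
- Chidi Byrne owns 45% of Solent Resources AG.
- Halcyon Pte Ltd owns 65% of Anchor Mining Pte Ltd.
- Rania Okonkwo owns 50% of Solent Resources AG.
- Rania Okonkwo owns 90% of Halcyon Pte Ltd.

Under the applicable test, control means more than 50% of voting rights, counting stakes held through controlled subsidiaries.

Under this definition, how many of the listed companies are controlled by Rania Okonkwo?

Rania holds 90% of Halcyon, so Rania controls Halcyon.
Rania and Halcyon together hold 55% + 9% = 64% of Oakfield, so Rania controls Oakfield.
Halcyon holds 65% of Anchor, so Rania controls Anchor.
No other company's threshold is met.
Rania controls 3 companies.

3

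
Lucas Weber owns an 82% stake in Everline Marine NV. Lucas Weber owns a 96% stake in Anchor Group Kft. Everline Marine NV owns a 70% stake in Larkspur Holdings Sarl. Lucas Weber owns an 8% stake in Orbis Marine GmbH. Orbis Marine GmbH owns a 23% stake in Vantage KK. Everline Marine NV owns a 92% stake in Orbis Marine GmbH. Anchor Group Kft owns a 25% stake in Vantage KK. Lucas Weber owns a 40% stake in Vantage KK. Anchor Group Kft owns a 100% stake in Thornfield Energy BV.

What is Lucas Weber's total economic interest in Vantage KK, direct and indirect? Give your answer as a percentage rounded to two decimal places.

Lucas reaches Vantage along 4 paths.
Via Everline → Orbis: 82% × 92% × 23% = 17.3512%.
Via Orbis: 8% × 23% = 1.84%.
Direct stake: 40% = 40%.
Via Anchor: 96% × 25% = 24%.
Total: 17.3512% + 1.84% + 40% + 24% = 83.1912%.
Rounded: 83.19%.

83.19%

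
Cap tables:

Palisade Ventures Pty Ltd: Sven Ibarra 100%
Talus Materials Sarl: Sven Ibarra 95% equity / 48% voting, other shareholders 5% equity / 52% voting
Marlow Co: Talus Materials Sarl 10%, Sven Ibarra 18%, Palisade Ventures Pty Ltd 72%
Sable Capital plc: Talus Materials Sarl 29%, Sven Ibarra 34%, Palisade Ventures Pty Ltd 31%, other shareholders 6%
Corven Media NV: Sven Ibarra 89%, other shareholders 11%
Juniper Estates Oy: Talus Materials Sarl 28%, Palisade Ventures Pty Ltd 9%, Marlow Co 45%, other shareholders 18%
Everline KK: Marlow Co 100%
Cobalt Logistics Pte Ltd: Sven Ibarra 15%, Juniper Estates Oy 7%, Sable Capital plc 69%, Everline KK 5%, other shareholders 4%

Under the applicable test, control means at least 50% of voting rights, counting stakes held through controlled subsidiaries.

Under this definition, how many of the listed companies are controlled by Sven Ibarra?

Sven holds 100% of Palisade, so Sven controls Palisade.
Sven and Palisade together hold 18% + 72% = 90% of Marlow, so Sven controls Marlow.
Sven and Palisade together hold 34% + 31% = 65% of Sable, so Sven controls Sable.
Sven holds 89% of Corven, so Sven controls Corven.
Palisade and Marlow together hold 9% + 45% = 54% of Juniper, so Sven controls Juniper.
Marlow holds 100% of Everline, so Sven controls Everline.
Sven and Juniper and Sable and Everline together hold 15% + 7% + 69% + 5% = 96% of Cobalt, so Sven controls Cobalt.
No other company's threshold is met.
Sven controls 7 companies.

7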